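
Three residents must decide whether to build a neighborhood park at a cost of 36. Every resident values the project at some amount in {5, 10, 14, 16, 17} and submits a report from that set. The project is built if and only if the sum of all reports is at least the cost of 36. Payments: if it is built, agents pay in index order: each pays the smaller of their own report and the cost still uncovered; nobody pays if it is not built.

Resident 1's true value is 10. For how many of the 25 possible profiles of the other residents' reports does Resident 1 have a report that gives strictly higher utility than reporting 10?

Others report (14, 17): truth gives 0; report 5 gives 5 > 0. Violating.
Others report (16, 16): truth gives 0; report 5 gives 5 > 0. Violating.
Others report (16, 17): truth gives 0; report 5 gives 5 > 0. Violating.
Others report (17, 14): truth gives 0; report 5 gives 5 > 0. Violating.
Others report (5, 5): truth gives 0; no alternative beats it.
Others report (5, 10): truth gives 0; no alternative beats it.
(Checking all 25 profiles: 6 have a profitable deviation, 19 do not.)

6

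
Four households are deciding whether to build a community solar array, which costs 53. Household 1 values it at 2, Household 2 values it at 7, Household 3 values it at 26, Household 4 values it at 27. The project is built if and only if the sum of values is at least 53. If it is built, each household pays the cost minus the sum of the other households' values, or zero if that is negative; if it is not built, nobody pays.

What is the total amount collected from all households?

35

Total value 62 ≥ cost 53, so it is built.
Household 1: others sum to 60; max(0, 53 - 60) = 0.
Household 2: others sum to 55; max(0, 53 - 55) = 0.
Household 3: others sum to 36; max(0, 53 - 36) = 17.
Household 4: others sum to 35; max(0, 53 - 35) = 18.
Total collected = 0 + 0 + 17 + 18 = 35.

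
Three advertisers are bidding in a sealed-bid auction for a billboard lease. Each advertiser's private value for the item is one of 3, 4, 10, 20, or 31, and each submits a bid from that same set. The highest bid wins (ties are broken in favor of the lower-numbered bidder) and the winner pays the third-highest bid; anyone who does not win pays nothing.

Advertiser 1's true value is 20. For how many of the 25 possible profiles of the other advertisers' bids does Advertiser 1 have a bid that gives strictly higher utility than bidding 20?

6

Others bid (3, 31): truth gives 0; bid 31 gives 17 > 0. Violating.
Others bid (4, 31): truth gives 0; bid 31 gives 16 > 0. Violating.
Others bid (10, 31): truth gives 0; bid 31 gives 10 > 0. Violating.
Others bid (31, 3): truth gives 0; bid 31 gives 17 > 0. Violating.
Others bid (3, 3): truth gives 17; no alternative beats it.
Others bid (3, 4): truth gives 17; no alternative beats it.
(Checking all 25 profiles: 6 have a profitable deviation, 19 do not.)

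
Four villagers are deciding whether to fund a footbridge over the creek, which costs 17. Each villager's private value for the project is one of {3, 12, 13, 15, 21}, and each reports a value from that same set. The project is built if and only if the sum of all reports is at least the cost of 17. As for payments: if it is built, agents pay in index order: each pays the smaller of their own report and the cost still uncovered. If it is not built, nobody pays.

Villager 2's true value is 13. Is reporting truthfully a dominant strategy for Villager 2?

Consider the case where Villager 1 reports 3, Villager 3 reports 3 and Villager 4 reports 3.
Truthful report 13: project built, pays 13, utility 13 - 13 = 0.
Report 12 instead: project built, pays 12, utility 13 - 12 = 1.
Since 1 > 0, reporting 12 is strictly better here, so truthful reporting is not dominant.

No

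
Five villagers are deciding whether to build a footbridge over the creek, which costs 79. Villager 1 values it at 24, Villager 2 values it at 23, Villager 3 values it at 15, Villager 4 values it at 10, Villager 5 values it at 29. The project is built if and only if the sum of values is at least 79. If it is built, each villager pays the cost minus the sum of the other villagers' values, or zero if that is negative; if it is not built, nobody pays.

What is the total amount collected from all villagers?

10

Total value 101 ≥ cost 79, so it is built.
Villager 1: others sum to 77; max(0, 79 - 77) = 2.
Villager 2: others sum to 78; max(0, 79 - 78) = 1.
Villager 3: others sum to 86; max(0, 79 - 86) = 0.
Villager 4: others sum to 91; max(0, 79 - 91) = 0.
Villager 5: others sum to 72; max(0, 79 - 72) = 7.
Total collected = 2 + 1 + 0 + 0 + 7 = 10.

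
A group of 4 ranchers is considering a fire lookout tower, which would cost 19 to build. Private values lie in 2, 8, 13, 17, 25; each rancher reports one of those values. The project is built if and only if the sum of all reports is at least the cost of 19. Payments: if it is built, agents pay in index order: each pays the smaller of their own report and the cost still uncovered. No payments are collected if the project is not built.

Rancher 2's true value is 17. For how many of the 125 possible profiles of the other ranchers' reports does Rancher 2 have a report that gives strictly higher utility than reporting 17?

75

Others report (2, 2, 2): truth gives 0; report 13 gives 4 > 0. Violating.
Others report (2, 2, 8): truth gives 0; report 8 gives 9 > 0. Violating.
Others report (2, 2, 13): truth gives 0; report 2 gives 15 > 0. Violating.
Others report (2, 2, 17): truth gives 0; report 2 gives 15 > 0. Violating.
Others report (17, 2, 2): truth gives 15; no alternative beats it.
Others report (17, 2, 8): truth gives 15; no alternative beats it.
(Checking all 125 profiles: 75 have a profitable deviation, 50 do not.)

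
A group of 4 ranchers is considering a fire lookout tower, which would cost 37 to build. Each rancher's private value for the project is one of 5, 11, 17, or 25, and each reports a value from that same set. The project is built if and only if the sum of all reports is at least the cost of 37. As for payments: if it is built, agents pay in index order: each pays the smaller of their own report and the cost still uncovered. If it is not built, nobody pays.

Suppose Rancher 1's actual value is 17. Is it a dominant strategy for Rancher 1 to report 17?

No

Consider the case where Rancher 2 reports 5, Rancher 3 reports 5 and Rancher 4 reports 17.
Truthful report 17: project built, pays 17, utility 17 - 17 = 0.
Report 11 instead: project built, pays 11, utility 17 - 11 = 6.
Since 6 > 0, reporting 11 is strictly better here, so truthful reporting is not dominant.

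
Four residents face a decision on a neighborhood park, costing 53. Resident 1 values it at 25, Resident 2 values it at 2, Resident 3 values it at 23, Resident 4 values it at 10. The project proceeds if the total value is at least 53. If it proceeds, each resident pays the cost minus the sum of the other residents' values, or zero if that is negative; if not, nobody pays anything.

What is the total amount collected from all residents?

37

Total value 60 ≥ cost 53, so it is built.
Resident 1: others sum to 35; max(0, 53 - 35) = 18.
Resident 2: others sum to 58; max(0, 53 - 58) = 0.
Resident 3: others sum to 37; max(0, 53 - 37) = 16.
Resident 4: others sum to 50; max(0, 53 - 50) = 3.
Total collected = 18 + 0 + 16 + 3 = 37.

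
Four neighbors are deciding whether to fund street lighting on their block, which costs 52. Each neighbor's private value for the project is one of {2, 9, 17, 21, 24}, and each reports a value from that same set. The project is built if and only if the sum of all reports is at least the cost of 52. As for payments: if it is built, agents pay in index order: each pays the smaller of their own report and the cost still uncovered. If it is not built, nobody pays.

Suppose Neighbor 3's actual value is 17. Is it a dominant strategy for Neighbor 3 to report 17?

Consider the case where Neighbor 1 reports 2, Neighbor 2 reports 17 and Neighbor 4 reports 24.
Truthful report 17: project built, pays 17, utility 17 - 17 = 0.
Report 9 instead: project built, pays 9, utility 17 - 9 = 8.
Since 8 > 0, reporting 9 is strictly better here, so truthful reporting is not dominant.

No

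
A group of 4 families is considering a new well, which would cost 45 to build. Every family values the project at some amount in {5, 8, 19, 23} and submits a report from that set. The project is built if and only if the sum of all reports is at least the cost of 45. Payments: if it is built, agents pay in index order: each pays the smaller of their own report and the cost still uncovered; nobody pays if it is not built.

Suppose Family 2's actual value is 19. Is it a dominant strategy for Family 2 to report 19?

No

Consider the case where Family 1 reports 5, Family 3 reports 19 and Family 4 reports 19.
Truthful report 19: project built, pays 19, utility 19 - 19 = 0.
Report 5 instead: project built, pays 5, utility 19 - 5 = 14.
Since 14 > 0, reporting 5 is strictly better here, so truthful reporting is not dominant.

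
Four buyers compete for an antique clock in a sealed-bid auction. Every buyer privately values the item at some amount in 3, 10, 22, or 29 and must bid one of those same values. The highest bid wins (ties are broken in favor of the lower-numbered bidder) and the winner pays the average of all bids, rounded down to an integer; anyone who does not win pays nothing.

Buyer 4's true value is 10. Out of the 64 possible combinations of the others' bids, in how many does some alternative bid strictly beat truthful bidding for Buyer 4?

3

Others bid (3, 3, 10): truth gives 0; bid 22 gives 1 > 0. Violating.
Others bid (3, 10, 3): truth gives 0; bid 22 gives 1 > 0. Violating.
Others bid (10, 3, 3): truth gives 0; bid 22 gives 1 > 0. Violating.
Others bid (3, 3, 3): truth gives 6; no alternative beats it.
Others bid (3, 3, 22): truth gives 0; no alternative beats it.
(Checking all 64 profiles: 3 have a profitable deviation, 61 do not.)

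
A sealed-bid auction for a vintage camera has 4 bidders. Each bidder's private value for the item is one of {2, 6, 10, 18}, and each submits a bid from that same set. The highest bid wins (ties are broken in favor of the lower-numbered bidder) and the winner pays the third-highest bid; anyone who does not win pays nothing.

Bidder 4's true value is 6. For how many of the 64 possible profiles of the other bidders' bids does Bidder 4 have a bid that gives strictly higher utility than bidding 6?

Others bid (2, 2, 6): truth gives 0; bid 10 gives 4 > 0. Violating.
Others bid (2, 2, 10): truth gives 0; bid 18 gives 4 > 0. Violating.
Others bid (2, 6, 2): truth gives 0; bid 10 gives 4 > 0. Violating.
Others bid (2, 10, 2): truth gives 0; bid 18 gives 4 > 0. Violating.
Others bid (2, 2, 2): truth gives 4; no alternative beats it.
Others bid (2, 2, 18): truth gives 0; no alternative beats it.
(Checking all 64 profiles: 6 have a profitable deviation, 58 do not.)

6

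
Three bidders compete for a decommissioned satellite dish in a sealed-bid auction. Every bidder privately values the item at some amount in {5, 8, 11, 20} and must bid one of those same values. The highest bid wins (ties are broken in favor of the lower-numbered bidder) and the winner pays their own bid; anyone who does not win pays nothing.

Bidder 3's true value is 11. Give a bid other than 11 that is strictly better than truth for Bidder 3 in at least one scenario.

Suppose Bidder 1 bids 5 and Bidder 2 bids 5.
Bid 11: wins, pays 11, utility 11 - 11 = 0.
Bid 8: wins, pays 8, utility 11 - 8 = 3.
So bidding 8 beats truth here (3 > 0).

8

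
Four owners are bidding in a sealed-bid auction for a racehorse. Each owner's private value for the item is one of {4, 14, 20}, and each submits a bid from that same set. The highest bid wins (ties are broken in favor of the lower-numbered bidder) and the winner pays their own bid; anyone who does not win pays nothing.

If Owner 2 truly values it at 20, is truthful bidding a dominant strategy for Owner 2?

No

Consider the case where Owner 1 bids 4, Owner 3 bids 4 and Owner 4 bids 4.
Truthful bid 20: wins, pays 20, utility 20 - 20 = 0.
Bid 14 instead: wins, pays 14, utility 20 - 14 = 6.
Since 6 > 0, bidding 14 is strictly better here, so truthful bidding is not dominant.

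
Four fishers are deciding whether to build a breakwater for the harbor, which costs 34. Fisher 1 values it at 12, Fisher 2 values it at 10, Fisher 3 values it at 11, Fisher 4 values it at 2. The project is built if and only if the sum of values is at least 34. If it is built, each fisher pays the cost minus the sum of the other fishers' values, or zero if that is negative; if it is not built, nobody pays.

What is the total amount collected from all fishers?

31

Total value 35 ≥ cost 34, so it is built.
Fisher 1: others sum to 23; max(0, 34 - 23) = 11.
Fisher 2: others sum to 25; max(0, 34 - 25) = 9.
Fisher 3: others sum to 24; max(0, 34 - 24) = 10.
Fisher 4: others sum to 33; max(0, 34 - 33) = 1.
Total collected = 11 + 9 + 10 + 1 = 31.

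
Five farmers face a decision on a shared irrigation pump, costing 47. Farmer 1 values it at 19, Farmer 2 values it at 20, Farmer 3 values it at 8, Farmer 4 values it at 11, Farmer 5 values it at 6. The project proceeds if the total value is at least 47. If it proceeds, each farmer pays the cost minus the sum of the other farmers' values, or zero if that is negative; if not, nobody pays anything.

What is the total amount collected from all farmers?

Total value 64 ≥ cost 47, so it is built.
Farmer 1: others sum to 45; max(0, 47 - 45) = 2.
Farmer 2: others sum to 44; max(0, 47 - 44) = 3.
Farmer 3: others sum to 56; max(0, 47 - 56) = 0.
Farmer 4: others sum to 53; max(0, 47 - 53) = 0.
Farmer 5: others sum to 58; max(0, 47 - 58) = 0.
Total collected = 2 + 3 + 0 + 0 + 0 = 5.

5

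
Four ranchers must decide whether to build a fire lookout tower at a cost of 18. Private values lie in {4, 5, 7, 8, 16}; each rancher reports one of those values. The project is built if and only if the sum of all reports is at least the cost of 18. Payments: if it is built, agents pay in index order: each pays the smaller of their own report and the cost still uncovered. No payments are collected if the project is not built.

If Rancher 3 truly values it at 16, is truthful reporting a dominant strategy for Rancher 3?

No

Consider the case where Rancher 1 reports 4, Rancher 2 reports 4 and Rancher 4 reports 4.
Truthful report 16: project built, pays 10, utility 16 - 10 = 6.
Report 7 instead: project built, pays 7, utility 16 - 7 = 9.
Since 9 > 6, reporting 7 is strictly better here, so truthful reporting is not dominant.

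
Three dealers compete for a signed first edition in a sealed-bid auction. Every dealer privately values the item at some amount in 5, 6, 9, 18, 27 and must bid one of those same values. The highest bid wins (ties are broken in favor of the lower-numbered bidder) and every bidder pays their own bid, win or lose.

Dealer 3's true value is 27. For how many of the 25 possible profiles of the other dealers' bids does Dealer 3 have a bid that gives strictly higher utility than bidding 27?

Others bid (5, 5): truth gives 0; bid 6 gives 21 > 0. Violating.
Others bid (5, 6): truth gives 0; bid 9 gives 18 > 0. Violating.
Others bid (5, 9): truth gives 0; bid 18 gives 9 > 0. Violating.
Others bid (5, 27): truth gives -27; bid 5 gives -5 > -27. Violating.
Others bid (5, 18): truth gives 0; no alternative beats it.
Others bid (6, 18): truth gives 0; no alternative beats it.
(Checking all 25 profiles: 18 have a profitable deviation, 7 do not.)

18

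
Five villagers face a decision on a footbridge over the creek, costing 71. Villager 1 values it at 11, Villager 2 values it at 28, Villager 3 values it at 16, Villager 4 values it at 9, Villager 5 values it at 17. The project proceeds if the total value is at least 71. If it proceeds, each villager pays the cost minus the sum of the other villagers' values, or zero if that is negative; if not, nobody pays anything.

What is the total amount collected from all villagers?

Total value 81 ≥ cost 71, so it is built.
Villager 1: others sum to 70; max(0, 71 - 70) = 1.
Villager 2: others sum to 53; max(0, 71 - 53) = 18.
Villager 3: others sum to 65; max(0, 71 - 65) = 6.
Villager 4: others sum to 72; max(0, 71 - 72) = 0.
Villager 5: others sum to 64; max(0, 71 - 64) = 7.
Total collected = 1 + 18 + 6 + 0 + 7 = 32.

32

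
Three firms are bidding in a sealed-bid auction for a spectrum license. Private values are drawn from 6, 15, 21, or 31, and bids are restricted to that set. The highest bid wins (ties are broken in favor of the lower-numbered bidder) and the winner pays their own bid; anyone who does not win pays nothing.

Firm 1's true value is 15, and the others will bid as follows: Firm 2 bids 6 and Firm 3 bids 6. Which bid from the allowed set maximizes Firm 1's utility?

6

Bid 6: wins, pays 6, utility 15 - 6 = 9.
Bid 15: wins, pays 15, utility 15 - 15 = 0.
Bid 21: wins, pays 21, utility 15 - 21 = -6.
Bid 31: wins, pays 31, utility 15 - 31 = -16.
The best choice is 6 with utility 9.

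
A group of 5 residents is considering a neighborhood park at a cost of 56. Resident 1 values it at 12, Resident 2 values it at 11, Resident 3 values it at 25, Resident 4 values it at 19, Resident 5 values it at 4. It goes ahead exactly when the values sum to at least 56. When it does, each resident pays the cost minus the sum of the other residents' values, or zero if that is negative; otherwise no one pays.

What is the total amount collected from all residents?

Total value 71 ≥ cost 56, so it is built.
Resident 1: others sum to 59; max(0, 56 - 59) = 0.
Resident 2: others sum to 60; max(0, 56 - 60) = 0.
Resident 3: others sum to 46; max(0, 56 - 46) = 10.
Resident 4: others sum to 52; max(0, 56 - 52) = 4.
Resident 5: others sum to 67; max(0, 56 - 67) = 0.
Total collected = 0 + 0 + 10 + 4 + 0 = 14.

14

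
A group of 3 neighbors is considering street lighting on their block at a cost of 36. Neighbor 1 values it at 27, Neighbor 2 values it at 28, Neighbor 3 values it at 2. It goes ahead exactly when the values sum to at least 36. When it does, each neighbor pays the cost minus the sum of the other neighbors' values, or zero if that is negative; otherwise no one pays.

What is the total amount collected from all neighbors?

13

Total value 57 ≥ cost 36, so it is built.
Neighbor 1: others sum to 30; max(0, 36 - 30) = 6.
Neighbor 2: others sum to 29; max(0, 36 - 29) = 7.
Neighbor 3: others sum to 55; max(0, 36 - 55) = 0.
Total collected = 6 + 7 + 0 = 13.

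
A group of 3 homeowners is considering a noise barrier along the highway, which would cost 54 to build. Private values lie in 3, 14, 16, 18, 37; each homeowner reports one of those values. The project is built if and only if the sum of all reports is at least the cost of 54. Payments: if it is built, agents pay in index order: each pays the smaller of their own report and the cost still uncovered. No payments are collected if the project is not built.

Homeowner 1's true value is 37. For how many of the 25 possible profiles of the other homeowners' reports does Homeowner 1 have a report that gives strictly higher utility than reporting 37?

Others report (3, 37): truth gives 0; report 14 gives 23 > 0. Violating.
Others report (14, 37): truth gives 0; report 3 gives 34 > 0. Violating.
Others report (16, 37): truth gives 0; report 3 gives 34 > 0. Violating.
Others report (18, 18): truth gives 0; report 18 gives 19 > 0. Violating.
Others report (3, 3): truth gives 0; no alternative beats it.
Others report (3, 14): truth gives 0; no alternative beats it.
(Checking all 25 profiles: 10 have a profitable deviation, 15 do not.)

10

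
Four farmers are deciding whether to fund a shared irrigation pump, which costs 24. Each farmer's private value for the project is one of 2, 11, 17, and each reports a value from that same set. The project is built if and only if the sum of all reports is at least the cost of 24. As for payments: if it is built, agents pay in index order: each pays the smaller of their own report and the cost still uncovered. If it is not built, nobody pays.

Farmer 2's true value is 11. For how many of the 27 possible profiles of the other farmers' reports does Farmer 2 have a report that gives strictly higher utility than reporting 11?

20

Others report (2, 11, 11): truth gives 0; report 2 gives 9 > 0. Violating.
Others report (2, 11, 17): truth gives 0; report 2 gives 9 > 0. Violating.
Others report (2, 17, 11): truth gives 0; report 2 gives 9 > 0. Violating.
Others report (2, 17, 17): truth gives 0; report 2 gives 9 > 0. Violating.
Others report (2, 2, 2): truth gives 0; no alternative beats it.
Others report (2, 2, 11): truth gives 0; no alternative beats it.
(Checking all 27 profiles: 20 have a profitable deviation, 7 do not.)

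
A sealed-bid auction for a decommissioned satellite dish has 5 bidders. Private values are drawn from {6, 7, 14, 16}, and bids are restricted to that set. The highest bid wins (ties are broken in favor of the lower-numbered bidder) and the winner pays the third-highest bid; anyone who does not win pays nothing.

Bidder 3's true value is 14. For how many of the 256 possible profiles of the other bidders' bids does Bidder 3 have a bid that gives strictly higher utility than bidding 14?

Others bid (6, 6, 6, 16): truth gives 0; bid 16 gives 8 > 0. Violating.
Others bid (6, 6, 7, 16): truth gives 0; bid 16 gives 7 > 0. Violating.
Others bid (6, 6, 16, 6): truth gives 0; bid 16 gives 8 > 0. Violating.
Others bid (6, 6, 16, 7): truth gives 0; bid 16 gives 7 > 0. Violating.
Others bid (6, 6, 6, 6): truth gives 8; no alternative beats it.
Others bid (6, 6, 6, 7): truth gives 8; no alternative beats it.
(Checking all 256 profiles: 32 have a profitable deviation, 224 do not.)

32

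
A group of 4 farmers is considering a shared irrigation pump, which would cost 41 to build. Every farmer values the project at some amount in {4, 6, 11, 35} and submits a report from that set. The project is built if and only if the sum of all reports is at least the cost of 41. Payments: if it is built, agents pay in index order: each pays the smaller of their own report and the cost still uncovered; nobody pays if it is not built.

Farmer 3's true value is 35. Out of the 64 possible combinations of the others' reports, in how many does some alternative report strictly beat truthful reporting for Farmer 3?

Others report (4, 4, 35): truth gives 2; report 4 gives 31 > 2. Violating.
Others report (4, 6, 35): truth gives 4; report 4 gives 31 > 4. Violating.
Others report (4, 11, 35): truth gives 9; report 4 gives 31 > 9. Violating.
Others report (6, 4, 35): truth gives 4; report 4 gives 31 > 4. Violating.
Others report (4, 4, 4): truth gives 2; no alternative beats it.
Others report (4, 4, 6): truth gives 2; no alternative beats it.
(Checking all 64 profiles: 10 have a profitable deviation, 54 do not.)

10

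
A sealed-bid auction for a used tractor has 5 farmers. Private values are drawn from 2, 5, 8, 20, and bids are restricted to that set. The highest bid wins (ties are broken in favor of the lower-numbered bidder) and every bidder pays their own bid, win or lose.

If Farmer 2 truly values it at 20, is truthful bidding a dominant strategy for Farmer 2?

No

Consider the case where Farmer 1 bids 2, Farmer 3 bids 2, Farmer 4 bids 2 and Farmer 5 bids 2.
Truthful bid 20: wins, pays 20, utility 20 - 20 = 0.
Bid 5 instead: wins, pays 5, utility 20 - 5 = 15.
Since 15 > 0, bidding 5 is strictly better here, so truthful bidding is not dominant.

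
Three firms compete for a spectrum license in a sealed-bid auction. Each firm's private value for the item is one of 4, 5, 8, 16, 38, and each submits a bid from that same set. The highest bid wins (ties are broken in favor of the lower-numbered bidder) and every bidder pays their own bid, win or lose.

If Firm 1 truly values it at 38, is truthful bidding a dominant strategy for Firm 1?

Consider the case where Firm 2 bids 4 and Firm 3 bids 4.
Truthful bid 38: wins, pays 38, utility 38 - 38 = 0.
Bid 4 instead: wins, pays 4, utility 38 - 4 = 34.
Since 34 > 0, bidding 4 is strictly better here, so truthful bidding is not dominant.

No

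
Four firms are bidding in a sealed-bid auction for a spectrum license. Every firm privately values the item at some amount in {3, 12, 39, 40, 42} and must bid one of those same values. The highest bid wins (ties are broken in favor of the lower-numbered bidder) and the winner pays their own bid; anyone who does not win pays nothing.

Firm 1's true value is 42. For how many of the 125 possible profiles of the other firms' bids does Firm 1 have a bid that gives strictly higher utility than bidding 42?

64

Others bid (3, 3, 3): truth gives 0; bid 3 gives 39 > 0. Violating.
Others bid (3, 3, 12): truth gives 0; bid 12 gives 30 > 0. Violating.
Others bid (3, 3, 39): truth gives 0; bid 39 gives 3 > 0. Violating.
Others bid (3, 3, 40): truth gives 0; bid 40 gives 2 > 0. Violating.
Others bid (3, 3, 42): truth gives 0; no alternative beats it.
Others bid (3, 12, 42): truth gives 0; no alternative beats it.
(Checking all 125 profiles: 64 have a profitable deviation, 61 do not.)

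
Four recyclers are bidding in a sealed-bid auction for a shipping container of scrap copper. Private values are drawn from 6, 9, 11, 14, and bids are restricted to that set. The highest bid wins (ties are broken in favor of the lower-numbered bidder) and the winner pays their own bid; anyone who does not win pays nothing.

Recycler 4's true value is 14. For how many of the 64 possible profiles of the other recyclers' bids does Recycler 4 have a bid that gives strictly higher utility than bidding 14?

8

Others bid (6, 6, 6): truth gives 0; bid 9 gives 5 > 0. Violating.
Others bid (6, 6, 9): truth gives 0; bid 11 gives 3 > 0. Violating.
Others bid (6, 9, 6): truth gives 0; bid 11 gives 3 > 0. Violating.
Others bid (6, 9, 9): truth gives 0; bid 11 gives 3 > 0. Violating.
Others bid (6, 6, 11): truth gives 0; no alternative beats it.
Others bid (6, 6, 14): truth gives 0; no alternative beats it.
(Checking all 64 profiles: 8 have a profitable deviation, 56 do not.)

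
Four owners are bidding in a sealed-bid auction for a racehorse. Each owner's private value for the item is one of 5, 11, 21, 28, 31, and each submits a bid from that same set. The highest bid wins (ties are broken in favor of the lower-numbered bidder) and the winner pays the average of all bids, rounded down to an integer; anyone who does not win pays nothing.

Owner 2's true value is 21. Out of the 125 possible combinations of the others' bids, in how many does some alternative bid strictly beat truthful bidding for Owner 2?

34

Others bid (5, 5, 5): truth gives 12; bid 11 gives 15 > 12. Violating.
Others bid (5, 5, 11): truth gives 11; bid 11 gives 13 > 11. Violating.
Others bid (5, 5, 28): truth gives 0; bid 28 gives 5 > 0. Violating.
Others bid (5, 5, 31): truth gives 0; bid 31 gives 3 > 0. Violating.
Others bid (5, 5, 21): truth gives 8; no alternative beats it.
Others bid (5, 11, 21): truth gives 7; no alternative beats it.
(Checking all 125 profiles: 34 have a profitable deviation, 91 do not.)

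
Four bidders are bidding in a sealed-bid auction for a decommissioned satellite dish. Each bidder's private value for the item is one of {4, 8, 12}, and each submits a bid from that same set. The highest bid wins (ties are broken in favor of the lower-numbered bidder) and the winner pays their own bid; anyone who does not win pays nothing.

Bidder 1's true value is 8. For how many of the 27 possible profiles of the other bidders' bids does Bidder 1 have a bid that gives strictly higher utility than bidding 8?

1

Others bid (4, 4, 4): truth gives 0; bid 4 gives 4 > 0. Violating.
Others bid (4, 4, 8): truth gives 0; no alternative beats it.
Others bid (4, 4, 12): truth gives 0; no alternative beats it.
(Checking all 27 profiles: 1 has a profitable deviation, 26 do not.)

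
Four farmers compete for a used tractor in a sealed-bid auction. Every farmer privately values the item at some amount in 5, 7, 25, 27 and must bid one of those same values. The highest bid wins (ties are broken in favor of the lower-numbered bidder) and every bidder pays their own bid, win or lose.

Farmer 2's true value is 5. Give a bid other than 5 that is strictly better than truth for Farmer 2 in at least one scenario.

7

Suppose Farmer 1 bids 5, Farmer 3 bids 5 and Farmer 4 bids 5.
Bid 5: loses but pays 5, utility -5.
Bid 7: wins, pays 7, utility 5 - 7 = -2.
So bidding 7 beats truth here (-2 > -5).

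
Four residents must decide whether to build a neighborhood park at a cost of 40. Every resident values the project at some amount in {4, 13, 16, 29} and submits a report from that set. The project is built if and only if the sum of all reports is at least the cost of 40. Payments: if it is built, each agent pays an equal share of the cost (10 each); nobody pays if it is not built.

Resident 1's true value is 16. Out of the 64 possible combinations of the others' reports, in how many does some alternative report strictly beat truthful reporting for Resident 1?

4

Others report (4, 4, 4): truth gives 0; report 29 gives 6 > 0. Violating.
Others report (4, 4, 13): truth gives 0; report 29 gives 6 > 0. Violating.
Others report (4, 13, 4): truth gives 0; report 29 gives 6 > 0. Violating.
Others report (13, 4, 4): truth gives 0; report 29 gives 6 > 0. Violating.
Others report (4, 4, 16): truth gives 6; no alternative beats it.
Others report (4, 4, 29): truth gives 6; no alternative beats it.
(Checking all 64 profiles: 4 have a profitable deviation, 60 do not.)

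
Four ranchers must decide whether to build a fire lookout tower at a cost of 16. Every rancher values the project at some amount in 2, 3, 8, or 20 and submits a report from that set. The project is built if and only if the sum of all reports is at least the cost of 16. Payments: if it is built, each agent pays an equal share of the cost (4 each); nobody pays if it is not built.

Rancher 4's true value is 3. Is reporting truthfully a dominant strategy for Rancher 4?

Consider the case where Rancher 1 reports 2, Rancher 2 reports 3 and Rancher 3 reports 8.
Truthful report 3: project built, pays 4, utility 3 - 4 = -1.
Report 2 instead: project not built, utility 0.
Since 0 > -1, reporting 2 is strictly better here, so truthful reporting is not dominant.

No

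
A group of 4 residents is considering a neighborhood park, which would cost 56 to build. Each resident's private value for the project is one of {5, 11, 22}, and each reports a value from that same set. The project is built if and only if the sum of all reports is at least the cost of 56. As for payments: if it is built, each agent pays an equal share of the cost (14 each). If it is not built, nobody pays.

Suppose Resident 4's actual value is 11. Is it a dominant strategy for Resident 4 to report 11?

No

Consider the case where Resident 1 reports 5, Resident 2 reports 22 and Resident 3 reports 22.
Truthful report 11: project built, pays 14, utility 11 - 14 = -3.
Report 5 instead: project not built, utility 0.
Since 0 > -3, reporting 5 is strictly better here, so truthful reporting is not dominant.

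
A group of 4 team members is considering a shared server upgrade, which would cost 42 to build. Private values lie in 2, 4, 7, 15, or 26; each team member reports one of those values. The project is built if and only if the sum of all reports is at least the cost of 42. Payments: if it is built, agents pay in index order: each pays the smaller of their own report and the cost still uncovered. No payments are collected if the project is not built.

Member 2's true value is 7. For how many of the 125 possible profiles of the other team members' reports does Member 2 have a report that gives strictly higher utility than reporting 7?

38

Others report (2, 15, 26): truth gives 0; report 2 gives 5 > 0. Violating.
Others report (2, 26, 15): truth gives 0; report 2 gives 5 > 0. Violating.
Others report (2, 26, 26): truth gives 0; report 2 gives 5 > 0. Violating.
Others report (4, 15, 26): truth gives 0; report 2 gives 5 > 0. Violating.
Others report (2, 2, 2): truth gives 0; no alternative beats it.
Others report (2, 2, 4): truth gives 0; no alternative beats it.
(Checking all 125 profiles: 38 have a profitable deviation, 87 do not.)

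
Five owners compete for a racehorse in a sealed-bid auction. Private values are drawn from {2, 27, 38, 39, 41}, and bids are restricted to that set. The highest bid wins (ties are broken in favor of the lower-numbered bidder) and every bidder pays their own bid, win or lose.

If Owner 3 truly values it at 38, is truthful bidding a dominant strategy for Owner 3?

Consider the case where Owner 1 bids 2, Owner 2 bids 2, Owner 4 bids 2 and Owner 5 bids 2.
Truthful bid 38: wins, pays 38, utility 38 - 38 = 0.
Bid 27 instead: wins, pays 27, utility 38 - 27 = 11.
Since 11 > 0, bidding 27 is strictly better here, so truthful bidding is not dominant.

No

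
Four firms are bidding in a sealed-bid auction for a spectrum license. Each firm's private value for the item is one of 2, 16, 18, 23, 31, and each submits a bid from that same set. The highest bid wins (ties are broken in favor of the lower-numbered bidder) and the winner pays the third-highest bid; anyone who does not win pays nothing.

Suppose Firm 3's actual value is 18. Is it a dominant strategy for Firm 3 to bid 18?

No

Consider the case where Firm 1 bids 2, Firm 2 bids 2 and Firm 4 bids 23.
Truthful bid 18: loses, pays 0, utility 0.
Bid 23 instead: wins, pays 2, utility 18 - 2 = 16.
Since 16 > 0, bidding 23 is strictly better here, so truthful bidding is not dominant.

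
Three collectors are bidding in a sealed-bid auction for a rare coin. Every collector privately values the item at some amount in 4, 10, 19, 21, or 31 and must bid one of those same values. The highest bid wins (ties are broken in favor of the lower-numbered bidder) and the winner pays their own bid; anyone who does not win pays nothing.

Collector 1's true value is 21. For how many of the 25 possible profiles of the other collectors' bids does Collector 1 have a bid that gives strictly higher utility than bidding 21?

9

Others bid (4, 4): truth gives 0; bid 4 gives 17 > 0. Violating.
Others bid (4, 10): truth gives 0; bid 10 gives 11 > 0. Violating.
Others bid (4, 19): truth gives 0; bid 19 gives 2 > 0. Violating.
Others bid (10, 4): truth gives 0; bid 10 gives 11 > 0. Violating.
Others bid (4, 21): truth gives 0; no alternative beats it.
Others bid (4, 31): truth gives 0; no alternative beats it.
(Checking all 25 profiles: 9 have a profitable deviation, 16 do not.)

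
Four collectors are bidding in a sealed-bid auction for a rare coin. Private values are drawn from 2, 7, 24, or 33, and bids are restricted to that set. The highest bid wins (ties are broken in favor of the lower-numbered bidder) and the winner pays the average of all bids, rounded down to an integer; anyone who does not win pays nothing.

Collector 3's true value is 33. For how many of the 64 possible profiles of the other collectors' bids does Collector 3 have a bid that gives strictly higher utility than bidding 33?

Others bid (2, 2, 2): truth gives 24; bid 7 gives 30 > 24. Violating.
Others bid (2, 2, 7): truth gives 22; bid 7 gives 29 > 22. Violating.
Others bid (2, 2, 24): truth gives 18; bid 24 gives 20 > 18. Violating.
Others bid (2, 7, 2): truth gives 22; bid 24 gives 25 > 22. Violating.
Others bid (2, 2, 33): truth gives 16; no alternative beats it.
Others bid (2, 7, 33): truth gives 15; no alternative beats it.
(Checking all 64 profiles: 12 have a profitable deviation, 52 do not.)

12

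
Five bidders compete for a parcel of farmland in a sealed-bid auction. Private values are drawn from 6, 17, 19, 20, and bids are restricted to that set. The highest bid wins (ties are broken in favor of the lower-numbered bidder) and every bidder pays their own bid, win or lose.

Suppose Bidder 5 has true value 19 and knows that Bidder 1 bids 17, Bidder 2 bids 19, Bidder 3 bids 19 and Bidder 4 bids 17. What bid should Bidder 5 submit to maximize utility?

Bid 6: loses but pays 6, utility -6.
Bid 17: loses but pays 17, utility -17.
Bid 19: loses but pays 19, utility -19.
Bid 20: wins, pays 20, utility 19 - 20 = -1.
The best choice is 20 with utility -1.

20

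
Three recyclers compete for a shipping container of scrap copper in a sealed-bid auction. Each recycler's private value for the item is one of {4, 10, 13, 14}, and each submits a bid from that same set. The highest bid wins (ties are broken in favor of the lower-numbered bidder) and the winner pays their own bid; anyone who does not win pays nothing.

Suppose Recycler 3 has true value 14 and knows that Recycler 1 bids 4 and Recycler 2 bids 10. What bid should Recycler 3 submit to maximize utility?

13

Bid 4: loses, pays 0, utility 0.
Bid 10: loses, pays 0, utility 0.
Bid 13: wins, pays 13, utility 14 - 13 = 1.
Bid 14: wins, pays 14, utility 14 - 14 = 0.
The best choice is 13 with utility 1.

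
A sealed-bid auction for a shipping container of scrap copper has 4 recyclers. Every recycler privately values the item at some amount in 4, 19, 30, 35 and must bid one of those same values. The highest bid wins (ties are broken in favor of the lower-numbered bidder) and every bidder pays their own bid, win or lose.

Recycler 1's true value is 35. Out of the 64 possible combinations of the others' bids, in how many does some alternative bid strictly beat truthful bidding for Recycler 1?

27

Others bid (4, 4, 4): truth gives 0; bid 4 gives 31 > 0. Violating.
Others bid (4, 4, 19): truth gives 0; bid 19 gives 16 > 0. Violating.
Others bid (4, 4, 30): truth gives 0; bid 30 gives 5 > 0. Violating.
Others bid (4, 19, 4): truth gives 0; bid 19 gives 16 > 0. Violating.
Others bid (4, 4, 35): truth gives 0; no alternative beats it.
Others bid (4, 19, 35): truth gives 0; no alternative beats it.
(Checking all 64 profiles: 27 have a profitable deviation, 37 do not.)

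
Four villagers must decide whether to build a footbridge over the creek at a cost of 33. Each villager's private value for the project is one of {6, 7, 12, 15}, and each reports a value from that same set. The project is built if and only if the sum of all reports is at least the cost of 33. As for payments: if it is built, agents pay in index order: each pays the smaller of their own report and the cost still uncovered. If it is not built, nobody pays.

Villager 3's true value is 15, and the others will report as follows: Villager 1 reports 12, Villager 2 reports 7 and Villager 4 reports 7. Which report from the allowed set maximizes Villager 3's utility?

Report 6: project not built, utility 0.
Report 7: project built, pays 7, utility 15 - 7 = 8.
Report 12: project built, pays 12, utility 15 - 12 = 3.
Report 15: project built, pays 14, utility 15 - 14 = 1.
The best choice is 7 with utility 8.

7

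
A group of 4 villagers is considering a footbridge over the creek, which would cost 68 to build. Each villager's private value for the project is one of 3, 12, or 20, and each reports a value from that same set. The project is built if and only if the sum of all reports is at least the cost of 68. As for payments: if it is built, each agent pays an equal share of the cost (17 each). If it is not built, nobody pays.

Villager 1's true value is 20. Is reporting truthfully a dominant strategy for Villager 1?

Yes

Check each profile of the others' reports and compare truth against every alternative report.
Others report (12, 20, 20): truth gives 3, best alternative gives 0.
Others report (20, 12, 20): truth gives 3, best alternative gives 0.
Others report (20, 20, 12): truth gives 3, best alternative gives 0.
Others report (20, 20, 20): truth gives 3, best alternative gives 3.
Others report (3, 3, 3): truth gives 0, best alternative gives 0.
Others report (3, 3, 12): truth gives 0, best alternative gives 0.
(Remaining 21 profiles checked similarly; truth is weakly best in each.)
In every case the truthful report is at least as good as any alternative, so it is a dominant strategy.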